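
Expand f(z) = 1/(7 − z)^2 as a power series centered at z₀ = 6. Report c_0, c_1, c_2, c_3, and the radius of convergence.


Let w = z − z₀, so z = z₀ + w.
Then 7 − z = 7 − (z₀ + w) = (7 − z₀) − w = 1 − w.
f(z) = 1/(1 − w)^2 = (1/(1)^2) · (1 − w/(1))^{−2}.
By the binomial series (1−u)^{−2} = Σ_{n≥0} C(n+1, 1) u^n for |u|<1, with u = w/(1):
  c_n = C(n+1, 1) / (1)^(n+2).
  c_0 = 1/(1)^2 = 1.
  c_1 = 2/(1)^3 = 2.
  c_2 = 3/(1)^4 = 3.
  c_3 = 4/(1)^5 = 4.
The series is valid for |w/d| < 1, i.e. |z − z₀| < |d|.
Radius of convergence: R = |7 − z₀| = |1| = 1 (distance from z₀ to the singularity z = 7).

c_0 = 1, c_1 = 2, c_2 = 3, c_3 = 4; R = 1.


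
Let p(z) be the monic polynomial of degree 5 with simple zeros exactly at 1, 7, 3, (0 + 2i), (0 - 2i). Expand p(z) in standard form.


The polynomial is p(z) = ∏_{α ∈ S} (z − α), where S = {1, 7, 3, (0 + 2i), (0 - 2i)}.
Expanding the product yields: p(z) = z^5 -11·z^4 + 35·z^3 -65·z^2 + 124·z -84.
Note conjugate pairs combine to real quadratics: (z − (0+2i))(z − (0−2i)) = z² + 4.
The resulting polynomial has degree 5 and real coefficients as required.

p(z) = z^5 -11·z^4 + 35·z^3 -65·z^2 + 124·z -84.


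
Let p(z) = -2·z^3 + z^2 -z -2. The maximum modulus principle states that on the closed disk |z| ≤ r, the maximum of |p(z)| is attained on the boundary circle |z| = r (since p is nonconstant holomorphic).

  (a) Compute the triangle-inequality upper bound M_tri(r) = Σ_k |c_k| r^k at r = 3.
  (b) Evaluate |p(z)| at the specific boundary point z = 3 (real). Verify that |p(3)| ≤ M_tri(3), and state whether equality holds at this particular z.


Coefficients: c_0 = -2, c_1 = -1, c_2 = 1, c_3 = -2. Radius r = 3.
Part (a). Triangle bound: M_tri(r) = Σ_k |c_k| r^k
  = |-2|·3^0 + |-1|·3^1 + |1|·3^2 + |-2|·3^3
  = 2 + 3 + 9 + 54 = 68.
This bounds M(r) := max_{|z|=r} |p(z)| from above; equality holds iff all terms c_k z^k can be made to align in phase at a single z on |z|=r.
Part (b). At z = 3 (real, on the circle |z| = r):
  p(3) = (-2)·3^0 + (-1)·3^1 + (1)·3^2 + (-2)·3^3 = -50.
  |p(3)| = 50.
Check: |p(3)| = 50 ≤ 68 = M_tri(3). ✓ Equality does not hold at z = 3 (the coefficients have mixed signs, so the terms do not all align in phase there).

M_tri(3) = 68; |p(3)| = 50; equality at z=3: no.


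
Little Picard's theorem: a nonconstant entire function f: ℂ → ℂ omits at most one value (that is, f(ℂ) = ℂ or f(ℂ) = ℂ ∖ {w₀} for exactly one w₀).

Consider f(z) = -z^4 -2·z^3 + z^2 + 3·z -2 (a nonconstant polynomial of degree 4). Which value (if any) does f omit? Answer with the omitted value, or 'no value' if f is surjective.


Little Picard bounds the complement of f(ℂ) to at most one point.
For every w ∈ ℂ, the equation p(z) − w = 0 is a nonconstant polynomial in z and hence has at least one root by the fundamental theorem of algebra. So p is surjective onto ℂ, omitting no value.

Omitted value: no value.


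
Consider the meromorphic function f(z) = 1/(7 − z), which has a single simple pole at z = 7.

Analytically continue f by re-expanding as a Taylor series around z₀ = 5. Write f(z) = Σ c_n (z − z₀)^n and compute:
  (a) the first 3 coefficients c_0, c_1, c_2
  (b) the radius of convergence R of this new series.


Let w = z − z₀, so z = z₀ + w.
Then 7 − z = 7 − (z₀ + w) = (7 − z₀) − w = 2 − w.
f(z) = 1/(2 − w) = (1/(2)) · 1/(1 − w/(2)) = Σ_{n≥0} w^n / (2)^(n+1).
So c_n = 1/(2)^(n+1):
  c_0 = 1/(2)^1 = 1/2.
  c_1 = 1/(2)^2 = 1/4.
  c_2 = 1/(2)^3 = 1/8.
The series is valid for |w/d| < 1, i.e. |z − z₀| < |d|.
Radius of convergence: R = |7 − z₀| = |2| = 2 (distance from z₀ to the singularity z = 7).

c_0 = 1/2, c_1 = 1/4, c_2 = 1/8; R = 2.


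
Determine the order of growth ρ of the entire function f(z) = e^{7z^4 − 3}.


|e^{7z^4 − 3}| = e^{Re(7·z^4) + -3} ≤ e^{7|z|^4 + -3} = e^{7r^4 + -3} on |z| = r, so ρ ≤ 4. Choosing z on |z|=r so that 7·z^4 is real positive (always possible by picking arg z appropriately) gives |f(z)| = e^{7r^4 + -3}, matching the bound. The additive constant -3 does not affect log log M(r) ~ 4·log r. Hence ρ = 4.
Therefore ρ = 4.

Order ρ = 4.


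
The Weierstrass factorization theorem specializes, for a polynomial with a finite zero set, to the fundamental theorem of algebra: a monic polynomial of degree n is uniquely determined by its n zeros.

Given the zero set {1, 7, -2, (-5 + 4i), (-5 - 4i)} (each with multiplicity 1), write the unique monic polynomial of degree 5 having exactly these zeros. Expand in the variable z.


The polynomial is p(z) = ∏_{α ∈ S} (z − α), where S = {1, 7, -2, (-5 + 4i), (-5 - 4i)}.
Expanding the product yields: p(z) = z^5 + 4·z^4 -28·z^3 -322·z^2 -229·z + 574.
Note conjugate pairs combine to real quadratics: (z − (-5+4i))(z − (-5−4i)) = z² + 10z + 41.
The resulting polynomial has degree 5 and real coefficients as required.

p(z) = z^5 + 4·z^4 -28·z^3 -322·z^2 -229·z + 574.


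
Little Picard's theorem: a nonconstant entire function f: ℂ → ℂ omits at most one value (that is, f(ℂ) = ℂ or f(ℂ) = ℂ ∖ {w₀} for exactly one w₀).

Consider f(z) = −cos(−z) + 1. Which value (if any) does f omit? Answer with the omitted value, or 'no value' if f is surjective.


Little Picard bounds the complement of f(ℂ) to at most one point.
cos is entire and surjective onto ℂ: for every w ∈ ℂ, cos(ζ) = w has a solution ζ ∈ ℂ (e.g., via the complex inverse arccos). With ζ = −z this gives z = ζ/(-1). Then -1·cos(−z) takes every value in -1·ℂ = ℂ, and adding 1 is a bijection of ℂ. So f is surjective and omits no value. (Note: only on the real line is cos bounded by [−1, 1].)

Omitted value: no value.


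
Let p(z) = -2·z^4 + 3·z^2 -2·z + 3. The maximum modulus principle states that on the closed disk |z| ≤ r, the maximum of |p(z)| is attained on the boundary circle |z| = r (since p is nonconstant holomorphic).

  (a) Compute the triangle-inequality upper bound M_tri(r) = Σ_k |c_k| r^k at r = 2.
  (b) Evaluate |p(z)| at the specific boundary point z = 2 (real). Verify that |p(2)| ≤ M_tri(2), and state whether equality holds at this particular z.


Coefficients: c_0 = 3, c_1 = -2, c_2 = 3, c_3 = 0, c_4 = -2. Radius r = 2.
Part (a). Triangle bound: M_tri(r) = Σ_k |c_k| r^k
  = |3|·2^0 + |-2|·2^1 + |3|·2^2 + |0|·2^3 + |-2|·2^4
  = 3 + 4 + 12 + 0 + 32 = 51.
This bounds M(r) := max_{|z|=r} |p(z)| from above; equality holds iff all terms c_k z^k can be made to align in phase at a single z on |z|=r.
Part (b). At z = 2 (real, on the circle |z| = r):
  p(2) = (3)·2^0 + (-2)·2^1 + (3)·2^2 + (0)·2^3 + (-2)·2^4 = -21.
  |p(2)| = 21.
Check: |p(2)| = 21 ≤ 51 = M_tri(2). ✓ Equality does not hold at z = 2 (the coefficients have mixed signs, so the terms do not all align in phase there).

M_tri(2) = 51; |p(2)| = 21; equality at z=2: no.


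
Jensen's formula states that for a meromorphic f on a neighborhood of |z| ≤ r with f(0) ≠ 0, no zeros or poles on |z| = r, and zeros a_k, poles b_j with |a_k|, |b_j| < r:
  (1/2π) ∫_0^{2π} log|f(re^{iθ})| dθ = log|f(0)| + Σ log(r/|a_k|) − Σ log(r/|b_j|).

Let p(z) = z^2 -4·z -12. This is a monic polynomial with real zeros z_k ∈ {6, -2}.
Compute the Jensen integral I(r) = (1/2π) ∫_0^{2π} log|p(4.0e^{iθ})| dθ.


Zeros: -2, 6; r = 4.0.
Inside |z| < r: -2. Outside (|z| ≥ r): 6.
p(0) = -12, so log|p(0)| = log(12) = 2.4849.
Apply Jensen: I(r) = log|p(0)| + Σ_k log(r/|z_k|), summed over zeros inside |z| < r.
  log(r/|z_k|) for z_k = -2: log(4.0/2) = 0.6931
  Outside zeros (6) contribute nothing to the Jensen sum.
Sum over inside zeros: 0.6931.
I(r) = log|p(0)| + (inside sum) = 2.4849 + 0.6931 = 3.1781.
Note: since some zeros are outside |z| ≤ r, the simplified n·log(r) form does NOT apply — only the inside zeros contribute.

I(r) ≈ 3.1781.


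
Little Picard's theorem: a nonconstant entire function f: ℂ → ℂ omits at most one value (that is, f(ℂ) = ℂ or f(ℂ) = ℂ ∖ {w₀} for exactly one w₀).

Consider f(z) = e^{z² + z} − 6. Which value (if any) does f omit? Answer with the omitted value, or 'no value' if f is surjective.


Little Picard bounds the complement of f(ℂ) to at most one point.
The exponent g(z) = z² + z is a nonconstant polynomial, hence surjective onto ℂ. So e^{g(z)} takes every value in {e^w : w ∈ ℂ} = ℂ ∖ {0}. Adding -6 shifts the range to ℂ ∖ {-6}. f omits exactly -6.

Omitted value: -6.


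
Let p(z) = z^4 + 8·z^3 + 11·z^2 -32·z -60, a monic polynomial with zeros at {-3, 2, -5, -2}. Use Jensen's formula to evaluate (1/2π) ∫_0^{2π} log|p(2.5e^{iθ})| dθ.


Zeros: -5, -3, -2, 2; r = 2.5.
Inside |z| < r: -2, 2. Outside (|z| ≥ r): -5, -3.
p(0) = -60, so log|p(0)| = log(60) = 4.0943.
Apply Jensen: I(r) = log|p(0)| + Σ_k log(r/|z_k|), summed over zeros inside |z| < r.
  log(r/|z_k|) for z_k = 2: log(2.5/2) = 0.2231
  log(r/|z_k|) for z_k = -2: log(2.5/2) = 0.2231
  Outside zeros (-5, -3) contribute nothing to the Jensen sum.
Sum over inside zeros: 0.4463.
I(r) = log|p(0)| + (inside sum) = 4.0943 + 0.4463 = 4.5406.
Note: since some zeros are outside |z| ≤ r, the simplified n·log(r) form does NOT apply — only the inside zeros contribute.

I(r) ≈ 4.5406.


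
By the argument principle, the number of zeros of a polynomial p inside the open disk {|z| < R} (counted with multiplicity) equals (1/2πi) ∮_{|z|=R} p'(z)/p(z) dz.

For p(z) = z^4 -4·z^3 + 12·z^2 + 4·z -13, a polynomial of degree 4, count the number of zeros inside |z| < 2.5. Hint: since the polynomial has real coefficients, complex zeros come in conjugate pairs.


The zeros of p are: -1, 1, (2 + 3i), (2 - 3i).
Their magnitudes are: 1, 1, 3.606, 3.606.
Zeros with |z| < R = 2.5: -1, 1.
Count = 2.
By the argument principle, (1/2πi) ∮_{|z|=R} p'(z)/p(z) dz equals exactly this count.

Number of zeros inside |z| < 2.5: 2.


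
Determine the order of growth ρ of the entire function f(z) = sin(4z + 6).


sin(w) is a linear combination of e^{iw} and e^{−iw} (or e^w, e^{−w} in the hyperbolic case), so |sin(w)| ≤ e^{|w|}. With w = 4z + 6, |w| ≤ 4|z| + 6 = 4r + 6 on |z| = r, giving M(r) ≤ e^{4r + 6}, so ρ ≤ 1. On a suitable ray (z = it for sin/cos; z = t for sinh/cosh, t real → ∞), |sin(4z + 6)| grows like e^{4|t|}/2, so ρ ≥ 1. Hence ρ = 1.
Therefore ρ = 1.

Order ρ = 1.


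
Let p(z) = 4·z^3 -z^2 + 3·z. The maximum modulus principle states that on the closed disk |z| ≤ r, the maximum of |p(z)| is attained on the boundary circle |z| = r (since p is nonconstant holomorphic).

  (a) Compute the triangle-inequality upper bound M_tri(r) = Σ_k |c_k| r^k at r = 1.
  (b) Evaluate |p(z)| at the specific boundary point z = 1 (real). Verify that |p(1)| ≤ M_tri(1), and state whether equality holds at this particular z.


Coefficients: c_0 = 0, c_1 = 3, c_2 = -1, c_3 = 4. Radius r = 1.
Part (a). Triangle bound: M_tri(r) = Σ_k |c_k| r^k
  = |0|·1^0 + |3|·1^1 + |-1|·1^2 + |4|·1^3
  = 0 + 3 + 1 + 4 = 8.
This bounds M(r) := max_{|z|=r} |p(z)| from above; equality holds iff all terms c_k z^k can be made to align in phase at a single z on |z|=r.
Part (b). At z = 1 (real, on the circle |z| = r):
  p(1) = (0)·1^0 + (3)·1^1 + (-1)·1^2 + (4)·1^3 = 6.
  |p(1)| = 6.
Check: |p(1)| = 6 ≤ 8 = M_tri(1). ✓ Equality does not hold at z = 1 (the coefficients have mixed signs, so the terms do not all align in phase there).

M_tri(1) = 8; |p(1)| = 6; equality at z=1: no.


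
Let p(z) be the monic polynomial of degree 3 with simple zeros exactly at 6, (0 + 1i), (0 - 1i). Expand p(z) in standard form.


The polynomial is p(z) = ∏_{α ∈ S} (z − α), where S = {6, (0 + 1i), (0 - 1i)}.
Expanding the product yields: p(z) = z^3 -6·z^2 + z -6.
Note conjugate pairs combine to real quadratics: (z − (0+1i))(z − (0−1i)) = z² + 1.
The resulting polynomial has degree 3 and real coefficients as required.

p(z) = z^3 -6·z^2 + z -6.


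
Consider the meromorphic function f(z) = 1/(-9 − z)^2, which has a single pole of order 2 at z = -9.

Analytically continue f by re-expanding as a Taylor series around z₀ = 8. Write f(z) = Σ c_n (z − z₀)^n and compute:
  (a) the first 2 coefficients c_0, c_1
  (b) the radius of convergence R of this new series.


Let w = z − z₀, so z = z₀ + w.
Then -9 − z = -9 − (z₀ + w) = (-9 − z₀) − w = -17 − w.
f(z) = 1/(-17 − w)^2 = (1/(-17)^2) · (1 − w/(-17))^{−2}.
By the binomial series (1−u)^{−2} = Σ_{n≥0} C(n+1, 1) u^n for |u|<1, with u = w/(-17):
  c_n = C(n+1, 1) / (-17)^(n+2).
  c_0 = 1/(-17)^2 = 1/289.
  c_1 = 2/(-17)^3 = -2/4913.
The series is valid for |w/d| < 1, i.e. |z − z₀| < |d|.
Radius of convergence: R = |-9 − z₀| = |-17| = 17 (distance from z₀ to the singularity z = -9).

c_0 = 1/289, c_1 = -2/4913; R = 17.


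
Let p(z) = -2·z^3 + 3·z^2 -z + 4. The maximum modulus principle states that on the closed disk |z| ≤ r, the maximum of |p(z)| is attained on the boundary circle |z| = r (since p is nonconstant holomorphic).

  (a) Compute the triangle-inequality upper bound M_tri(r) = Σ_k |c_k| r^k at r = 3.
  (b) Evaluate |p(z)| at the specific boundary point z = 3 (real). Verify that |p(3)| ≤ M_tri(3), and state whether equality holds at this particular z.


Coefficients: c_0 = 4, c_1 = -1, c_2 = 3, c_3 = -2. Radius r = 3.
Part (a). Triangle bound: M_tri(r) = Σ_k |c_k| r^k
  = |4|·3^0 + |-1|·3^1 + |3|·3^2 + |-2|·3^3
  = 4 + 3 + 27 + 54 = 88.
This bounds M(r) := max_{|z|=r} |p(z)| from above; equality holds iff all terms c_k z^k can be made to align in phase at a single z on |z|=r.
Part (b). At z = 3 (real, on the circle |z| = r):
  p(3) = (4)·3^0 + (-1)·3^1 + (3)·3^2 + (-2)·3^3 = -26.
  |p(3)| = 26.
Check: |p(3)| = 26 ≤ 88 = M_tri(3). ✓ Equality does not hold at z = 3 (the coefficients have mixed signs, so the terms do not all align in phase there).

M_tri(3) = 88; |p(3)| = 26; equality at z=3: no.


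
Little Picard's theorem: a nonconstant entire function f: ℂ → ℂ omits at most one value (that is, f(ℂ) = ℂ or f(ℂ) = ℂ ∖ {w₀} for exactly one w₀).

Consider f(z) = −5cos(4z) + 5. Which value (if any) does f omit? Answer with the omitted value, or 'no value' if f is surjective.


Little Picard bounds the complement of f(ℂ) to at most one point.
cos is entire and surjective onto ℂ: for every w ∈ ℂ, cos(ζ) = w has a solution ζ ∈ ℂ (e.g., via the complex inverse arccos). With ζ = 4z this gives z = ζ/(4). Then -5·cos(4z) takes every value in -5·ℂ = ℂ, and adding 5 is a bijection of ℂ. So f is surjective and omits no value. (Note: only on the real line is cos bounded by [−1, 1].)

Omitted value: no value.


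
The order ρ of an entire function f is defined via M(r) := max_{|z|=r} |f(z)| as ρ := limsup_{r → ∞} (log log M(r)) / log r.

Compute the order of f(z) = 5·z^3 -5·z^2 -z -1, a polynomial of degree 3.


|f(z)| ≤ Σ|c_k|·r^k = O(r^3) as r → ∞. Polynomial growth is O(e^{r^ε}) for every ε > 0 (since r^3/e^{r^ε} → 0), so ρ ≤ ε for all ε > 0, i.e. ρ = 0. Every nonconstant polynomial has order 0.
Therefore ρ = 0.

Order ρ = 0.


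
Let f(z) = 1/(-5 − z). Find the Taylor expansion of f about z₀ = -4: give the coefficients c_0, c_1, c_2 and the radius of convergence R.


Let w = z − z₀, so z = z₀ + w.
Then -5 − z = -5 − (z₀ + w) = (-5 − z₀) − w = -1 − w.
f(z) = 1/(-1 − w) = (1/(-1)) · 1/(1 − w/(-1)) = Σ_{n≥0} w^n / (-1)^(n+1).
So c_n = 1/(-1)^(n+1):
  c_0 = 1/(-1)^1 = -1.
  c_1 = 1/(-1)^2 = 1.
  c_2 = 1/(-1)^3 = -1.
The series is valid for |w/d| < 1, i.e. |z − z₀| < |d|.
Radius of convergence: R = |-5 − z₀| = |-1| = 1 (distance from z₀ to the singularity z = -5).

c_0 = -1, c_1 = 1, c_2 = -1; R = 1.


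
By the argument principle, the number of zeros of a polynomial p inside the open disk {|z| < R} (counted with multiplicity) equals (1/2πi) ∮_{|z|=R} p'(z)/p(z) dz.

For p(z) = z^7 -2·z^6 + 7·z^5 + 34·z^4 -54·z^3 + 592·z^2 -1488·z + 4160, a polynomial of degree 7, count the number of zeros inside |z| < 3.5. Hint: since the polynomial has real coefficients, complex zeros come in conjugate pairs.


The zeros of p are: (2 + 3i), (2 - 3i), -4, (2 + 2i), (2 - 2i), (-1 + 3i), (-1 - 3i).
Their magnitudes are: 3.606, 3.606, 4, 2.828, 2.828, 3.162, 3.162.
Zeros with |z| < R = 3.5: (2 + 2i), (2 - 2i), (-1 + 3i), (-1 - 3i).
Count = 4.
By the argument principle, (1/2πi) ∮_{|z|=R} p'(z)/p(z) dz equals exactly this count.

Number of zeros inside |z| < 3.5: 4.


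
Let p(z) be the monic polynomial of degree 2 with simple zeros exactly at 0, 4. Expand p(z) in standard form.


The polynomial is p(z) = ∏_{α ∈ S} (z − α), where S = {0, 4}.
Expanding the product yields: p(z) = z^2 -4·z.
The resulting polynomial has degree 2 and real coefficients as required.

p(z) = z^2 -4·z.


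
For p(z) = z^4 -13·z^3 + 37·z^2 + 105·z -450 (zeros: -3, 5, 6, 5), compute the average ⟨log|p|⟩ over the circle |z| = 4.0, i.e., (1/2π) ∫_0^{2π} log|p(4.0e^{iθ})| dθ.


Zeros: -3, 5, 5, 6; r = 4.0.
Inside |z| < r: -3. Outside (|z| ≥ r): 5, 5, 6.
p(0) = -450, so log|p(0)| = log(450) = 6.1092.
Apply Jensen: I(r) = log|p(0)| + Σ_k log(r/|z_k|), summed over zeros inside |z| < r.
  log(r/|z_k|) for z_k = -3: log(4.0/3) = 0.2877
  Outside zeros (5, 5, 6) contribute nothing to the Jensen sum.
Sum over inside zeros: 0.2877.
I(r) = log|p(0)| + (inside sum) = 6.1092 + 0.2877 = 6.3969.
Note: since some zeros are outside |z| ≤ r, the simplified n·log(r) form does NOT apply — only the inside zeros contribute.

I(r) ≈ 6.3969.


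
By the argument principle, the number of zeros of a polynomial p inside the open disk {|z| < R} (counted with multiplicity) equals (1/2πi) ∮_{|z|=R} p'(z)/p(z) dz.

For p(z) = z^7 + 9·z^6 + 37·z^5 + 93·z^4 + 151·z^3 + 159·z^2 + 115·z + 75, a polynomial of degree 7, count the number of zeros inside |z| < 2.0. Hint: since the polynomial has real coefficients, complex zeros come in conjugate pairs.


The zeros of p are: (-2 + 1i), (-2 - 1i), -3, (0 + 1i), (0 - 1i), (-1 + 2i), (-1 - 2i).
Their magnitudes are: 2.236, 2.236, 3, 1, 1, 2.236, 2.236.
Zeros with |z| < R = 2.0: (0 + 1i), (0 - 1i).
Count = 2.
By the argument principle, (1/2πi) ∮_{|z|=R} p'(z)/p(z) dz equals exactly this count.

Number of zeros inside |z| < 2.0: 2.


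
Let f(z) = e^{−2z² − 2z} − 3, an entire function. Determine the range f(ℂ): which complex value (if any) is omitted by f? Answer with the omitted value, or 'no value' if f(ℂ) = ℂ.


Little Picard bounds the complement of f(ℂ) to at most one point.
The exponent g(z) = −2z² − 2z is a nonconstant polynomial, hence surjective onto ℂ. So e^{g(z)} takes every value in {e^w : w ∈ ℂ} = ℂ ∖ {0}. Adding -3 shifts the range to ℂ ∖ {-3}. f omits exactly -3.

Omitted value: -3.


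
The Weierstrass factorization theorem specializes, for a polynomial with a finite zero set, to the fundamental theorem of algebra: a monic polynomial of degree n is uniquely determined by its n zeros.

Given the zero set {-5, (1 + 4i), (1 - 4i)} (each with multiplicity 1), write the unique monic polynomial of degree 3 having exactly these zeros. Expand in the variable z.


The polynomial is p(z) = ∏_{α ∈ S} (z − α), where S = {-5, (1 + 4i), (1 - 4i)}.
Expanding the product yields: p(z) = z^3 + 3·z^2 + 7·z + 85.
Note conjugate pairs combine to real quadratics: (z − (1+4i))(z − (1−4i)) = z² − 2z + 17.
The resulting polynomial has degree 3 and real coefficients as required.

p(z) = z^3 + 3·z^2 + 7·z + 85.


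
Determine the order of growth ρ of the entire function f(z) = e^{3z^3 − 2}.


|e^{3z^3 − 2}| = e^{Re(3·z^3) + -2} ≤ e^{3|z|^3 + -2} = e^{3r^3 + -2} on |z| = r, so ρ ≤ 3. Choosing z on |z|=r so that 3·z^3 is real positive (always possible by picking arg z appropriately) gives |f(z)| = e^{3r^3 + -2}, matching the bound. The additive constant -2 does not affect log log M(r) ~ 3·log r. Hence ρ = 3.
Therefore ρ = 3.

Order ρ = 3.


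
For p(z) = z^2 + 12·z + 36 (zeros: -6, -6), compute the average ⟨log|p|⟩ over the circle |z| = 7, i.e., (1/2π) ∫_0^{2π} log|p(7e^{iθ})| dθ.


Zeros: -6, -6; r = 7.
Inside |z| < r: -6, -6. Outside (|z| ≥ r): ∅.
p(0) = 36, so log|p(0)| = log(36) = 3.5835.
Apply Jensen: I(r) = log|p(0)| + Σ_k log(r/|z_k|), summed over zeros inside |z| < r.
  log(r/|z_k|) for z_k = -6: log(7/6) = 0.1542
  log(r/|z_k|) for z_k = -6: log(7/6) = 0.1542
Sum over inside zeros: 0.3083.
I(r) = log|p(0)| + (inside sum) = 3.5835 + 0.3083 = 3.8918.
Closed form (all zeros inside, monic): I(r) = n·log(r) = 2·log(7) = 3.8918. ✓

I(r) ≈ 3.8918.


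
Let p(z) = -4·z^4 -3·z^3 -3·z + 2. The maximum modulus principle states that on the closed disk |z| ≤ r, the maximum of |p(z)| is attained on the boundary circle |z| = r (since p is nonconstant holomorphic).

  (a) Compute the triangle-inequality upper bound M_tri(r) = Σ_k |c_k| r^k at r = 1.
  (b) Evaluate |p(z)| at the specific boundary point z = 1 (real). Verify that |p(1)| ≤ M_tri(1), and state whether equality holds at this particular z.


Coefficients: c_0 = 2, c_1 = -3, c_2 = 0, c_3 = -3, c_4 = -4. Radius r = 1.
Part (a). Triangle bound: M_tri(r) = Σ_k |c_k| r^k
  = |2|·1^0 + |-3|·1^1 + |0|·1^2 + |-3|·1^3 + |-4|·1^4
  = 2 + 3 + 0 + 3 + 4 = 12.
This bounds M(r) := max_{|z|=r} |p(z)| from above; equality holds iff all terms c_k z^k can be made to align in phase at a single z on |z|=r.
Part (b). At z = 1 (real, on the circle |z| = r):
  p(1) = (2)·1^0 + (-3)·1^1 + (0)·1^2 + (-3)·1^3 + (-4)·1^4 = -8.
  |p(1)| = 8.
Check: |p(1)| = 8 ≤ 12 = M_tri(1). ✓ Equality does not hold at z = 1 (the coefficients have mixed signs, so the terms do not all align in phase there).

M_tri(1) = 12; |p(1)| = 8; equality at z=1: no.


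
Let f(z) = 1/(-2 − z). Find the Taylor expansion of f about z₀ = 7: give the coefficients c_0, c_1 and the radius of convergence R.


Let w = z − z₀, so z = z₀ + w.
Then -2 − z = -2 − (z₀ + w) = (-2 − z₀) − w = -9 − w.
f(z) = 1/(-9 − w) = (1/(-9)) · 1/(1 − w/(-9)) = Σ_{n≥0} w^n / (-9)^(n+1).
So c_n = 1/(-9)^(n+1):
  c_0 = 1/(-9)^1 = -1/9.
  c_1 = 1/(-9)^2 = 1/81.
The series is valid for |w/d| < 1, i.e. |z − z₀| < |d|.
Radius of convergence: R = |-2 − z₀| = |-9| = 9 (distance from z₀ to the singularity z = -2).

c_0 = -1/9, c_1 = 1/81; R = 9.


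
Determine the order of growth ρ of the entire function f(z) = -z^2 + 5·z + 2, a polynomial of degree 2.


|f(z)| ≤ Σ|c_k|·r^k = O(r^2) as r → ∞. Polynomial growth is O(e^{r^ε}) for every ε > 0 (since r^2/e^{r^ε} → 0), so ρ ≤ ε for all ε > 0, i.e. ρ = 0. Every nonconstant polynomial has order 0.
Therefore ρ = 0.

Order ρ = 0.


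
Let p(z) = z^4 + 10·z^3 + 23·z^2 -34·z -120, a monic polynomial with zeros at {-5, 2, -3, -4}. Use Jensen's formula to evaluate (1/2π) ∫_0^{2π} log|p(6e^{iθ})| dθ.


Zeros: -5, -4, -3, 2; r = 6.
Inside |z| < r: -5, -4, -3, 2. Outside (|z| ≥ r): ∅.
p(0) = -120, so log|p(0)| = log(120) = 4.7875.
Apply Jensen: I(r) = log|p(0)| + Σ_k log(r/|z_k|), summed over zeros inside |z| < r.
  log(r/|z_k|) for z_k = -5: log(6/5) = 0.1823
  log(r/|z_k|) for z_k = 2: log(6/2) = 1.0986
  log(r/|z_k|) for z_k = -3: log(6/3) = 0.6931
  log(r/|z_k|) for z_k = -4: log(6/4) = 0.4055
Sum over inside zeros: 2.3795.
I(r) = log|p(0)| + (inside sum) = 4.7875 + 2.3795 = 7.1670.
Closed form (all zeros inside, monic): I(r) = n·log(r) = 4·log(6) = 7.1670. ✓

I(r) ≈ 7.1670.


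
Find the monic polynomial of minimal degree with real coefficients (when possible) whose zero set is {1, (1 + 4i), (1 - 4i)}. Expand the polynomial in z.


The polynomial is p(z) = ∏_{α ∈ S} (z − α), where S = {1, (1 + 4i), (1 - 4i)}.
Expanding the product yields: p(z) = z^3 -3·z^2 + 19·z -17.
Note conjugate pairs combine to real quadratics: (z − (1+4i))(z − (1−4i)) = z² − 2z + 17.
The resulting polynomial has degree 3 and real coefficients as required.

p(z) = z^3 -3·z^2 + 19·z -17.


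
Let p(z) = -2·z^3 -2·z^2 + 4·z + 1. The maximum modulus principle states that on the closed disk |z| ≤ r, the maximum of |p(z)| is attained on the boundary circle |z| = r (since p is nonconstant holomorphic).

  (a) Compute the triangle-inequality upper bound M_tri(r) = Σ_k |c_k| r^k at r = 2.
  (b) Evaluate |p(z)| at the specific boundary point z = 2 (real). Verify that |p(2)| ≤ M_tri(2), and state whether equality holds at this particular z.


Coefficients: c_0 = 1, c_1 = 4, c_2 = -2, c_3 = -2. Radius r = 2.
Part (a). Triangle bound: M_tri(r) = Σ_k |c_k| r^k
  = |1|·2^0 + |4|·2^1 + |-2|·2^2 + |-2|·2^3
  = 1 + 8 + 8 + 16 = 33.
This bounds M(r) := max_{|z|=r} |p(z)| from above; equality holds iff all terms c_k z^k can be made to align in phase at a single z on |z|=r.
Part (b). At z = 2 (real, on the circle |z| = r):
  p(2) = (1)·2^0 + (4)·2^1 + (-2)·2^2 + (-2)·2^3 = -15.
  |p(2)| = 15.
Check: |p(2)| = 15 ≤ 33 = M_tri(2). ✓ Equality does not hold at z = 2 (the coefficients have mixed signs, so the terms do not all align in phase there).

M_tri(2) = 33; |p(2)| = 15; equality at z=2: no.


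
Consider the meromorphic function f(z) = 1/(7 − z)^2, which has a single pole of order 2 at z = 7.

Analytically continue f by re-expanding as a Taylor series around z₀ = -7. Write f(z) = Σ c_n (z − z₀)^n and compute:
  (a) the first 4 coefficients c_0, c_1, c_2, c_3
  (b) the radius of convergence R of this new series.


Let w = z − z₀, so z = z₀ + w.
Then 7 − z = 7 − (z₀ + w) = (7 − z₀) − w = 14 − w.
f(z) = 1/(14 − w)^2 = (1/(14)^2) · (1 − w/(14))^{−2}.
By the binomial series (1−u)^{−2} = Σ_{n≥0} C(n+1, 1) u^n for |u|<1, with u = w/(14):
  c_n = C(n+1, 1) / (14)^(n+2).
  c_0 = 1/(14)^2 = 1/196.
  c_1 = 2/(14)^3 = 1/1372.
  c_2 = 3/(14)^4 = 3/38416.
  c_3 = 4/(14)^5 = 1/134456.
The series is valid for |w/d| < 1, i.e. |z − z₀| < |d|.
Radius of convergence: R = |7 − z₀| = |14| = 14 (distance from z₀ to the singularity z = 7).

c_0 = 1/196, c_1 = 1/1372, c_2 = 3/38416, c_3 = 1/134456; R = 14.


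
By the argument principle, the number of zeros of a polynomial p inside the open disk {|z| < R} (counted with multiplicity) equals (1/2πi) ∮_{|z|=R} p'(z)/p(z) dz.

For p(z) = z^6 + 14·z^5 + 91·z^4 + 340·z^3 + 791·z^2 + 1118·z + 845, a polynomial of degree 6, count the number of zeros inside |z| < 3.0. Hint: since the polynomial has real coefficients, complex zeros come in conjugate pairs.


The zeros of p are: (-1 + 2i), (-1 - 2i), (-3 + 2i), (-3 - 2i), (-3 + 2i), (-3 - 2i).
Their magnitudes are: 2.236, 2.236, 3.606, 3.606, 3.606, 3.606.
Zeros with |z| < R = 3.0: (-1 + 2i), (-1 - 2i).
Count = 2.
By the argument principle, (1/2πi) ∮_{|z|=R} p'(z)/p(z) dz equals exactly this count.

Number of zeros inside |z| < 3.0: 2.


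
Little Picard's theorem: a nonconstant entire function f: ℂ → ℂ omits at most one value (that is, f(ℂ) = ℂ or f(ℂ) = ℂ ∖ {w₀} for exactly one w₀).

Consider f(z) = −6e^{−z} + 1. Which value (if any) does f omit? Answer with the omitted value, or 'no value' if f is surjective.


Little Picard bounds the complement of f(ℂ) to at most one point.
e^{−z} is never zero on ℂ, so -6·e^{−z} takes every value in ℂ ∖ {0}. Adding 1 shifts the range to ℂ ∖ {1}. Thus f omits exactly the value 1.

Omitted value: 1.


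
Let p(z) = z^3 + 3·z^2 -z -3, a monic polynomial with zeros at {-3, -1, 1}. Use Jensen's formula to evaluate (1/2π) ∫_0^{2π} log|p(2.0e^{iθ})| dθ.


Zeros: -3, -1, 1; r = 2.0.
Inside |z| < r: -1, 1. Outside (|z| ≥ r): -3.
p(0) = -3, so log|p(0)| = log(3) = 1.0986.
Apply Jensen: I(r) = log|p(0)| + Σ_k log(r/|z_k|), summed over zeros inside |z| < r.
  log(r/|z_k|) for z_k = -1: log(2.0/1) = 0.6931
  log(r/|z_k|) for z_k = 1: log(2.0/1) = 0.6931
  Outside zeros (-3) contribute nothing to the Jensen sum.
Sum over inside zeros: 1.3863.
I(r) = log|p(0)| + (inside sum) = 1.0986 + 1.3863 = 2.4849.
Note: since some zeros are outside |z| ≤ r, the simplified n·log(r) form does NOT apply — only the inside zeros contribute.

I(r) ≈ 2.4849.


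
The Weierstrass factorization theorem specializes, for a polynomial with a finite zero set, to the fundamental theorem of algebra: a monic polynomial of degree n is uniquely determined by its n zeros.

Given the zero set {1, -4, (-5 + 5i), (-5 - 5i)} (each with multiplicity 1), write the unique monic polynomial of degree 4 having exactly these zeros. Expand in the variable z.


The polynomial is p(z) = ∏_{α ∈ S} (z − α), where S = {1, -4, (-5 + 5i), (-5 - 5i)}.
Expanding the product yields: p(z) = z^4 + 13·z^3 + 76·z^2 + 110·z -200.
Note conjugate pairs combine to real quadratics: (z − (-5+5i))(z − (-5−5i)) = z² + 10z + 50.
The resulting polynomial has degree 4 and real coefficients as required.

p(z) = z^4 + 13·z^3 + 76·z^2 + 110·z -200.


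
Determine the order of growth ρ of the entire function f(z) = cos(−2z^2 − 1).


Write cos(w) = (e^{iw} ± e^{−iw})/(2 or 2i), so |cos(w)| ≤ e^{|w|}. With w = −2z^2 − 1, |w| ≤ 2r^2 + 1 on |z|=r, giving M(r) ≤ e^{2r^2 + 1} and ρ ≤ 2. For the lower bound, choose z on |z|=r with -2z^2 purely imaginary of modulus 2r^2; then |cos(−2z^2 − 1)| grows like e^{2r^2}/2, so ρ ≥ 2. Hence ρ = 2.
Therefore ρ = 2.

Order ρ = 2.


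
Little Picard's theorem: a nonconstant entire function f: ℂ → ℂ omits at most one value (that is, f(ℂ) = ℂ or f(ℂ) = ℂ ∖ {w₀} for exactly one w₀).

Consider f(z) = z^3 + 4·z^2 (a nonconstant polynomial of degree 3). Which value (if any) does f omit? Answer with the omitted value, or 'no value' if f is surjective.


Little Picard bounds the complement of f(ℂ) to at most one point.
For every w ∈ ℂ, the equation p(z) − w = 0 is a nonconstant polynomial in z and hence has at least one root by the fundamental theorem of algebra. So p is surjective onto ℂ, omitting no value.

Omitted value: no value.


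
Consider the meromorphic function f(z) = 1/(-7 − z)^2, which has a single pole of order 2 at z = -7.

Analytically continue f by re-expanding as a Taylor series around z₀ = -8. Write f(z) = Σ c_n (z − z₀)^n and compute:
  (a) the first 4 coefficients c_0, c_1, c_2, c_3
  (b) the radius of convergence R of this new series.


Let w = z − z₀, so z = z₀ + w.
Then -7 − z = -7 − (z₀ + w) = (-7 − z₀) − w = 1 − w.
f(z) = 1/(1 − w)^2 = (1/(1)^2) · (1 − w/(1))^{−2}.
By the binomial series (1−u)^{−2} = Σ_{n≥0} C(n+1, 1) u^n for |u|<1, with u = w/(1):
  c_n = C(n+1, 1) / (1)^(n+2).
  c_0 = 1/(1)^2 = 1.
  c_1 = 2/(1)^3 = 2.
  c_2 = 3/(1)^4 = 3.
  c_3 = 4/(1)^5 = 4.
The series is valid for |w/d| < 1, i.e. |z − z₀| < |d|.
Radius of convergence: R = |-7 − z₀| = |1| = 1 (distance from z₀ to the singularity z = -7).

c_0 = 1, c_1 = 2, c_2 = 3, c_3 = 4; R = 1.


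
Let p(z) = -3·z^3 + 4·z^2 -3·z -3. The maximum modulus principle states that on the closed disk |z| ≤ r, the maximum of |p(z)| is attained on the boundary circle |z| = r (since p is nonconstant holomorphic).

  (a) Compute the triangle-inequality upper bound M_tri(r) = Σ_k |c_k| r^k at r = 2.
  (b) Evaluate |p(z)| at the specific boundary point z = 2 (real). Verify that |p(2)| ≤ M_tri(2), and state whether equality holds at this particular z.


Coefficients: c_0 = -3, c_1 = -3, c_2 = 4, c_3 = -3. Radius r = 2.
Part (a). Triangle bound: M_tri(r) = Σ_k |c_k| r^k
  = |-3|·2^0 + |-3|·2^1 + |4|·2^2 + |-3|·2^3
  = 3 + 6 + 16 + 24 = 49.
This bounds M(r) := max_{|z|=r} |p(z)| from above; equality holds iff all terms c_k z^k can be made to align in phase at a single z on |z|=r.
Part (b). At z = 2 (real, on the circle |z| = r):
  p(2) = (-3)·2^0 + (-3)·2^1 + (4)·2^2 + (-3)·2^3 = -17.
  |p(2)| = 17.
Check: |p(2)| = 17 ≤ 49 = M_tri(2). ✓ Equality does not hold at z = 2 (the coefficients have mixed signs, so the terms do not all align in phase there).

M_tri(2) = 49; |p(2)| = 17; equality at z=2: no.


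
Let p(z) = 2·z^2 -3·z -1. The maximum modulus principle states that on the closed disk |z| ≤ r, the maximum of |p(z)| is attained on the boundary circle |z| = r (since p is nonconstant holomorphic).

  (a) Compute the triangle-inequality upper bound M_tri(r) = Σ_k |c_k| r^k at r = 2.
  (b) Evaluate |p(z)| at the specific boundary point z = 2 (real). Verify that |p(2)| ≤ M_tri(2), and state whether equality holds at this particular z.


Coefficients: c_0 = -1, c_1 = -3, c_2 = 2. Radius r = 2.
Part (a). Triangle bound: M_tri(r) = Σ_k |c_k| r^k
  = |-1|·2^0 + |-3|·2^1 + |2|·2^2
  = 1 + 6 + 8 = 15.
This bounds M(r) := max_{|z|=r} |p(z)| from above; equality holds iff all terms c_k z^k can be made to align in phase at a single z on |z|=r.
Part (b). At z = 2 (real, on the circle |z| = r):
  p(2) = (-1)·2^0 + (-3)·2^1 + (2)·2^2 = 1.
  |p(2)| = 1.
Check: |p(2)| = 1 ≤ 15 = M_tri(2). ✓ Equality does not hold at z = 2 (the coefficients have mixed signs, so the terms do not all align in phase there).

M_tri(2) = 15; |p(2)| = 1; equality at z=2: no.


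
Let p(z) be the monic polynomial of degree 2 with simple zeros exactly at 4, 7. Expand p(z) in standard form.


The polynomial is p(z) = ∏_{α ∈ S} (z − α), where S = {4, 7}.
Expanding the product yields: p(z) = z^2 -11·z + 28.
The resulting polynomial has degree 2 and real coefficients as required.

p(z) = z^2 -11·z + 28.


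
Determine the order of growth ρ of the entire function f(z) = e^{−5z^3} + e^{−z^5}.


Each summand is entire of order 3 and 5 respectively (as in the single-exponential case). The order of a sum is at most the max of the orders, so ρ ≤ 5. For the lower bound: on |z|=r choose arg z so that -1z^5 is real positive; then |e^{-1z^5}| = e^{1r^5} while |e^{-5z^3}| ≤ e^{5r^3} = o(e^{1r^5}). So |f| ≥ e^{1r^5}(1 − o(1)) and ρ ≥ 5. Hence ρ = max(3, 5) = 5.
Therefore ρ = 5.

Order ρ = 5.


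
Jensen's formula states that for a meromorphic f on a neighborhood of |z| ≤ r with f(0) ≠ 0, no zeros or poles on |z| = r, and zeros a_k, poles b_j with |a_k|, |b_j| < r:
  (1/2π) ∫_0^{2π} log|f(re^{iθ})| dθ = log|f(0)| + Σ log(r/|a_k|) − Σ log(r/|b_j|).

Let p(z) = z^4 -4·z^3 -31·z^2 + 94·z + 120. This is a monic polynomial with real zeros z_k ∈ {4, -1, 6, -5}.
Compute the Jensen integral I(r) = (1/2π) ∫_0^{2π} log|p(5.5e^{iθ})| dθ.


Zeros: -5, -1, 4, 6; r = 5.5.
Inside |z| < r: -5, -1, 4. Outside (|z| ≥ r): 6.
p(0) = 120, so log|p(0)| = log(120) = 4.7875.
Apply Jensen: I(r) = log|p(0)| + Σ_k log(r/|z_k|), summed over zeros inside |z| < r.
  log(r/|z_k|) for z_k = 4: log(5.5/4) = 0.3185
  log(r/|z_k|) for z_k = -1: log(5.5/1) = 1.7047
  log(r/|z_k|) for z_k = -5: log(5.5/5) = 0.0953
  Outside zeros (6) contribute nothing to the Jensen sum.
Sum over inside zeros: 2.1185.
I(r) = log|p(0)| + (inside sum) = 4.7875 + 2.1185 = 6.9060.
Note: since some zeros are outside |z| ≤ r, the simplified n·log(r) form does NOT apply — only the inside zeros contribute.

I(r) ≈ 6.9060.


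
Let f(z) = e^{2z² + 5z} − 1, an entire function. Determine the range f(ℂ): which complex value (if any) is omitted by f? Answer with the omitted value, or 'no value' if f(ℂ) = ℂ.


Little Picard bounds the complement of f(ℂ) to at most one point.
The exponent g(z) = 2z² + 5z is a nonconstant polynomial, hence surjective onto ℂ. So e^{g(z)} takes every value in {e^w : w ∈ ℂ} = ℂ ∖ {0}. Adding -1 shifts the range to ℂ ∖ {-1}. f omits exactly -1.

Omitted value: -1.


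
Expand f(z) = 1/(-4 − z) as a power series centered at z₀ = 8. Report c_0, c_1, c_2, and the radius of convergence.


Let w = z − z₀, so z = z₀ + w.
Then -4 − z = -4 − (z₀ + w) = (-4 − z₀) − w = -12 − w.
f(z) = 1/(-12 − w) = (1/(-12)) · 1/(1 − w/(-12)) = Σ_{n≥0} w^n / (-12)^(n+1).
So c_n = 1/(-12)^(n+1):
  c_0 = 1/(-12)^1 = -1/12.
  c_1 = 1/(-12)^2 = 1/144.
  c_2 = 1/(-12)^3 = -1/1728.
The series is valid for |w/d| < 1, i.e. |z − z₀| < |d|.
Radius of convergence: R = |-4 − z₀| = |-12| = 12 (distance from z₀ to the singularity z = -4).

c_0 = -1/12, c_1 = 1/144, c_2 = -1/1728; R = 12.


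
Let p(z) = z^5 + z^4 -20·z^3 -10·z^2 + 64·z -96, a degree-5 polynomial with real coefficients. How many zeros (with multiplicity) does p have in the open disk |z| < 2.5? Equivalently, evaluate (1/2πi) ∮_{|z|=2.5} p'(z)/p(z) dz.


The zeros of p are: -3, 4, (1 + 1i), (1 - 1i), -4.
Their magnitudes are: 3, 4, 1.414, 1.414, 4.
Zeros with |z| < R = 2.5: (1 + 1i), (1 - 1i).
Count = 2.
By the argument principle, (1/2πi) ∮_{|z|=R} p'(z)/p(z) dz equals exactly this count.

Number of zeros inside |z| < 2.5: 2.


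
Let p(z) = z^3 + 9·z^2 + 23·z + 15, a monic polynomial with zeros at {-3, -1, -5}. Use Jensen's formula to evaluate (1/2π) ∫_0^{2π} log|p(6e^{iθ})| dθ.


Zeros: -5, -3, -1; r = 6.
Inside |z| < r: -5, -3, -1. Outside (|z| ≥ r): ∅.
p(0) = 15, so log|p(0)| = log(15) = 2.7081.
Apply Jensen: I(r) = log|p(0)| + Σ_k log(r/|z_k|), summed over zeros inside |z| < r.
  log(r/|z_k|) for z_k = -3: log(6/3) = 0.6931
  log(r/|z_k|) for z_k = -1: log(6/1) = 1.7918
  log(r/|z_k|) for z_k = -5: log(6/5) = 0.1823
Sum over inside zeros: 2.6672.
I(r) = log|p(0)| + (inside sum) = 2.7081 + 2.6672 = 5.3753.
Closed form (all zeros inside, monic): I(r) = n·log(r) = 3·log(6) = 5.3753. ✓

I(r) ≈ 5.3753.


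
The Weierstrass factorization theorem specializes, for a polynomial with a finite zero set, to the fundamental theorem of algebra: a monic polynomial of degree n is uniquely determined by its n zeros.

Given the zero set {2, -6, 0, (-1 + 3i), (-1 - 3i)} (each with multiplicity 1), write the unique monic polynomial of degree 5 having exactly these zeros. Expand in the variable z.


The polynomial is p(z) = ∏_{α ∈ S} (z − α), where S = {2, -6, 0, (-1 + 3i), (-1 - 3i)}.
Expanding the product yields: p(z) = z^5 + 6·z^4 + 6·z^3 + 16·z^2 -120·z.
Note conjugate pairs combine to real quadratics: (z − (-1+3i))(z − (-1−3i)) = z² + 2z + 10.
The resulting polynomial has degree 5 and real coefficients as required.

p(z) = z^5 + 6·z^4 + 6·z^3 + 16·z^2 -120·z.


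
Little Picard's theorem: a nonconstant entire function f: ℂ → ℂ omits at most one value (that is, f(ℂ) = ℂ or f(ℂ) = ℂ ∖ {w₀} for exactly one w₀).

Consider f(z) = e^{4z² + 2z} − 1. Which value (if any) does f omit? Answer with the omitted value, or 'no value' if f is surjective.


Little Picard bounds the complement of f(ℂ) to at most one point.
The exponent g(z) = 4z² + 2z is a nonconstant polynomial, hence surjective onto ℂ. So e^{g(z)} takes every value in {e^w : w ∈ ℂ} = ℂ ∖ {0}. Adding -1 shifts the range to ℂ ∖ {-1}. f omits exactly -1.

Omitted value: -1.


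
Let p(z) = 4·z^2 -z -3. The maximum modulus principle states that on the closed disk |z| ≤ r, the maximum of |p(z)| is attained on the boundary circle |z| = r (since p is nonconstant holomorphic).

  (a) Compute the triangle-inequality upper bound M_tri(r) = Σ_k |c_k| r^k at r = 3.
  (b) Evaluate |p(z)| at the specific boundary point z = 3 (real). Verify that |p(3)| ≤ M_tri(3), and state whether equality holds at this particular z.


Coefficients: c_0 = -3, c_1 = -1, c_2 = 4. Radius r = 3.
Part (a). Triangle bound: M_tri(r) = Σ_k |c_k| r^k
  = |-3|·3^0 + |-1|·3^1 + |4|·3^2
  = 3 + 3 + 36 = 42.
This bounds M(r) := max_{|z|=r} |p(z)| from above; equality holds iff all terms c_k z^k can be made to align in phase at a single z on |z|=r.
Part (b). At z = 3 (real, on the circle |z| = r):
  p(3) = (-3)·3^0 + (-1)·3^1 + (4)·3^2 = 30.
  |p(3)| = 30.
Check: |p(3)| = 30 ≤ 42 = M_tri(3). ✓ Equality does not hold at z = 3 (the coefficients have mixed signs, so the terms do not all align in phase there).

M_tri(3) = 42; |p(3)| = 30; equality at z=3: no.


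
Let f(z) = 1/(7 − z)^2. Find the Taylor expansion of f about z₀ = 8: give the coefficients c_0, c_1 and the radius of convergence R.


Let w = z − z₀, so z = z₀ + w.
Then 7 − z = 7 − (z₀ + w) = (7 − z₀) − w = -1 − w.
f(z) = 1/(-1 − w)^2 = (1/(-1)^2) · (1 − w/(-1))^{−2}.
By the binomial series (1−u)^{−2} = Σ_{n≥0} C(n+1, 1) u^n for |u|<1, with u = w/(-1):
  c_n = C(n+1, 1) / (-1)^(n+2).
  c_0 = 1/(-1)^2 = 1.
  c_1 = 2/(-1)^3 = -2.
The series is valid for |w/d| < 1, i.e. |z − z₀| < |d|.
Radius of convergence: R = |7 − z₀| = |-1| = 1 (distance from z₀ to the singularity z = 7).

c_0 = 1, c_1 = -2; R = 1.
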